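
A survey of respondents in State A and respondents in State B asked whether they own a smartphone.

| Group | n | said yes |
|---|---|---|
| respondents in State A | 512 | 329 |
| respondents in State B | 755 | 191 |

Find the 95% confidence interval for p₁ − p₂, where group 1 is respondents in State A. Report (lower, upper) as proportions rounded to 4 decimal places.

First, p̂₁ = 329/512 = 0.6426; p̂₂ = 191/755 = 0.2530.
The two standard errors are √(0.6426×0.3574/512) = 0.02118 and √(0.2530×0.7470/755) = 0.01582.
Because the samples are independent, SE_diff = √(0.02118² + 0.01582²) = 0.02644.
Using z* = 1.960 for 95%, ME = 1.960 × 0.02644 = 0.05182.
p̂₁ − p̂₂ = 0.3896; interval 0.3896 ± 0.05182 gives (0.3378, 0.4414).

(0.3378, 0.4414)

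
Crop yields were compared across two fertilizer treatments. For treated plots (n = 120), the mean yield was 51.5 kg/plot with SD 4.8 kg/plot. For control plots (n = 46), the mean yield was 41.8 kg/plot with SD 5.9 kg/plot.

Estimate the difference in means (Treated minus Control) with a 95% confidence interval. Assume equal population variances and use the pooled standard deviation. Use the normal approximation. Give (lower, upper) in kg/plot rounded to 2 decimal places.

s_p = √[((n₁−1)s₁² + (n₂−1)s₂²)/(n₁+n₂−2)] = √[(119·4.8² + 45·5.9²)/164] = 5.1254.
SE = 5.1254·√(1/120 + 1/46) = 0.8888.
With z* = 1.960, margin = 1.960 × 0.8888 = 1.7420.
x̄₁ − x̄₂ = 51.5 − 41.8 = 9.7000; interval 9.7000 ± 1.7420 = (7.96, 11.44).

(7.96, 11.44)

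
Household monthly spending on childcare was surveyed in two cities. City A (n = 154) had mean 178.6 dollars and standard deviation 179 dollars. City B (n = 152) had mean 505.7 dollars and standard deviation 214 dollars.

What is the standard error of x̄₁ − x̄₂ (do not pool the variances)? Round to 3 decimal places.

22.569

Per-group SEs: s₁/√n₁ = 179/√154 = 14.4242, s₂/√n₂ = 214/√152 = 17.3577.
Unpooled SE of the difference: √(208.05754564 + 301.28974929) = 22.5687.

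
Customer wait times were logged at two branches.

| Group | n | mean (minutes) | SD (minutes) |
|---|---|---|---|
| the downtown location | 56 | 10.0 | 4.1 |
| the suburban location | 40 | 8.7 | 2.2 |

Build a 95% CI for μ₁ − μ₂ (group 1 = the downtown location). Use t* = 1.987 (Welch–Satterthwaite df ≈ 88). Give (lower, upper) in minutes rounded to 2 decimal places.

(0.01, 2.59)

Per-group SEs: s₁/√n₁ = 4.1/√56 = 0.5479, s₂/√n₂ = 2.2/√40 = 0.3479.
Unpooled SE of the difference: √(0.30019441 + 0.12103441) = 0.6490.
Margin of error = t* · SE = 1.987 × 0.6490 = 1.2896.
x̄₁ − x̄₂ = 10.0 − 8.7 = 1.3000.
CI: 1.3000 ± 1.2896 = (0.01, 2.59).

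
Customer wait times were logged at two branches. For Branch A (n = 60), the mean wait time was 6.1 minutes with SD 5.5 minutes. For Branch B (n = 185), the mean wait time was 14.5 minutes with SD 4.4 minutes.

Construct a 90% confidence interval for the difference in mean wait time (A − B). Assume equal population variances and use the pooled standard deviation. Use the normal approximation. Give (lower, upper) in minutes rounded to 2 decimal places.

Pooled variance s_p² = [59·5.5² + 184·4.4²] / (60+185−2) = 22.0041, so s_p = 4.6909.
SE_diff = s_p·√(1/n₁ + 1/n₂) = 4.6909·√(1/60 + 1/185) = 0.6969.
z* = 1.645; margin = 1.645 × 0.6969 = 1.1464.
Difference = 6.1 − 14.5 = -8.4000.
-8.4000 ± 1.1464 → (-9.55, -7.25).

(-9.55, -7.25)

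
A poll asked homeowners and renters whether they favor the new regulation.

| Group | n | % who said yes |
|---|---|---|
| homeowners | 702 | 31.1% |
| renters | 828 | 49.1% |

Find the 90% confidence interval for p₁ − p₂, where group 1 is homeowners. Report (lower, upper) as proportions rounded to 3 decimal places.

(-0.221, -0.139)

The two standard errors are √(0.3110×0.6890/702) = 0.01747 and √(0.4910×0.5090/828) = 0.01737.
Because the samples are independent, SE_diff = √(0.01747² + 0.01737²) = 0.02464.
Using z* = 1.645 for 90%, ME = 1.645 × 0.02464 = 0.04053.
p̂₁ − p̂₂ = -0.1800; interval -0.1800 ± 0.04053 gives (-0.221, -0.139).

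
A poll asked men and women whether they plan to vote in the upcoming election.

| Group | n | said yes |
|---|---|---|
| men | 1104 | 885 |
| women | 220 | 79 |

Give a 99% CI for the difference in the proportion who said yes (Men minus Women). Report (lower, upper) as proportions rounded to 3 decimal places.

(0.354, 0.531)

Sample proportions: 885/1104 = 0.8016, 79/220 = 0.3591.
Each SE is √(p̂(1−p̂)/n): √(0.8016·0.1984/1104) = 0.01200 and √(0.3591·0.6409/220) = 0.03234.
SE(p̂₁ − p̂₂) = √(SE₁² + SE₂²) = √(0.000144 + 0.0010458756) = 0.03449, since the two samples are independent.
At 99% confidence z* = 2.576; margin = 2.576 × 0.03449 = 0.08885.
The difference is 0.8016 − 0.3591 = 0.4425, so the interval is 0.4425 ± 0.08885 = (0.354, 0.531).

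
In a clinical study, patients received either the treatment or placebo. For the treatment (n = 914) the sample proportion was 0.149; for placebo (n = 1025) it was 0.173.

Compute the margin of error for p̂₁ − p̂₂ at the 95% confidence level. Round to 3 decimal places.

0.033

Each SE is √(p̂(1−p̂)/n): √(0.1490·0.8510/914) = 0.01178 and √(0.1730·0.8270/1025) = 0.01181.
SE(p̂₁ − p̂₂) = √(SE₁² + SE₂²) = √(0.0001387684 + 0.0001394761) = 0.01668, since the two samples are independent.
At 95% confidence z* = 1.960; margin = 1.960 × 0.01668 = 0.03269.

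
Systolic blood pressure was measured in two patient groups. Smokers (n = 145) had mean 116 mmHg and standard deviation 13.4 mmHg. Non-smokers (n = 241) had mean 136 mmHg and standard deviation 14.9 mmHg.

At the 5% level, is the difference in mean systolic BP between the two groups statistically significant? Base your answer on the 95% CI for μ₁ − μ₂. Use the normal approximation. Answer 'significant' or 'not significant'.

SE₁ = s₁/√n₁ = 13.4/√145 = 1.1128; SE₂ = 14.9/√241 = 0.9598.
Independent samples, unequal variances: SE_diff = √(SE₁² + SE₂²) = √(1.23832384 + 0.92121604) = 1.4695.
z* = 1.960, so margin of error = 1.960 × 1.4695 = 2.8802.
Difference in means = 116 − 136 = -20.0000.
-20.0000 ± 2.8802 → (-22.8802, -17.1198).
The interval (-22.8802, -17.1198) does not contain 0, so the difference is significant.

significant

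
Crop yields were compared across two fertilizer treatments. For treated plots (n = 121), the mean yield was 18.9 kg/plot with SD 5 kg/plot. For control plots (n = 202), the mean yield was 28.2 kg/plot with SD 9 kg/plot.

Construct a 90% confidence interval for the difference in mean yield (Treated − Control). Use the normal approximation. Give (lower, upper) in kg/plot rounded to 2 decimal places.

Per-group SEs: s₁/√n₁ = 5/√121 = 0.4545, s₂/√n₂ = 9/√202 = 0.6332.
Unpooled SE of the difference: √(0.20657025 + 0.40094224) = 0.7794.
Margin of error = z* · SE = 1.645 × 0.7794 = 1.2821.
x̄₁ − x̄₂ = 18.9 − 28.2 = -9.3000.
CI: -9.3000 ± 1.2821 = (-10.58, -8.02).

(-10.58, -8.02)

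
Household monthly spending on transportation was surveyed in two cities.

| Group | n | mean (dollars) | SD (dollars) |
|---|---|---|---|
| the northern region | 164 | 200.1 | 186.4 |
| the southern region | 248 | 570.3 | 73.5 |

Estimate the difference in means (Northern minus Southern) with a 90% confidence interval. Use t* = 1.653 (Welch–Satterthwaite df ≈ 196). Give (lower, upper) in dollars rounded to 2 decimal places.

Per-group SEs: s₁/√n₁ = 186.4/√164 = 14.5554, s₂/√n₂ = 73.5/√248 = 4.6673.
Unpooled SE of the difference: √(211.85966916 + 21.78368929) = 15.2854.
Margin of error = t* · SE = 1.653 × 15.2854 = 25.2668.
x̄₁ − x̄₂ = 200.1 − 570.3 = -370.2000.
CI: -370.2000 ± 25.2668 = (-395.47, -344.93).

(-395.47, -344.93)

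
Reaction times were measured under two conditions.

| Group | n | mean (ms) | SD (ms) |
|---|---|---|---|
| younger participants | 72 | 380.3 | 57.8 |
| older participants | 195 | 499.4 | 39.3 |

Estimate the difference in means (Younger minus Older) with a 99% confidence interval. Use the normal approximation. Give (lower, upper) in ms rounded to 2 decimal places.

Standard errors of each mean: 57.8/√72 = 6.8118 and 39.3/√195 = 2.8143.
SE(x̄₁ − x̄₂) = √(6.8118² + 2.8143²) = 7.3703 for independent samples with unequal variances.
With z* = 2.576, the margin is 2.576 × 7.3703 = 18.9859.
x̄₁ − x̄₂ = 380.3 − 499.4 = -119.1000; the interval is -119.1000 ± 18.9859 = (-138.09, -100.11).

(-138.09, -100.11)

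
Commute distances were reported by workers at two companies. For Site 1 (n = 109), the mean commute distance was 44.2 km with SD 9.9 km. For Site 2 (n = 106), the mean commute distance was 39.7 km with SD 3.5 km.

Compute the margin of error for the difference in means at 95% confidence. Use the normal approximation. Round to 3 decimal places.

SE₁ = s₁/√n₁ = 9.9/√109 = 0.9482; SE₂ = 3.5/√106 = 0.3400.
Independent samples, unequal variances: SE_diff = √(SE₁² + SE₂²) = √(0.89908324 + 0.1156) = 1.0073.
z* = 1.960, so margin of error = 1.960 × 1.0073 = 1.9743.

1.974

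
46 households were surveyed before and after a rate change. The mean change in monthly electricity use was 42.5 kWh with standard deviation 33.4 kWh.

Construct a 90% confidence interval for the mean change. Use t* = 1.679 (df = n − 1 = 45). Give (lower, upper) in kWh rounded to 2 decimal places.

This is a matched-pairs design, so SE = s_d/√n = 33.4/√46 = 4.9246.
Margin = 1.679 × 4.9246 = 8.2684; the interval is 42.5 ± 8.2684 = (34.23, 50.77).

(34.23, 50.77)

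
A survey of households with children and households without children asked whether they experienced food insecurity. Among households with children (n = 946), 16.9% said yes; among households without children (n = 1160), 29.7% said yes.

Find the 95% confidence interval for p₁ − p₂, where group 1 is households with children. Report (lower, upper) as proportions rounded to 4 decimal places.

(-0.1635, -0.0925)

Each SE is √(p̂(1−p̂)/n): √(0.1690·0.8310/946) = 0.01218 and √(0.2970·0.7030/1160) = 0.01342.
SE(p̂₁ − p̂₂) = √(SE₁² + SE₂²) = √(0.0001483524 + 0.0001800964) = 0.01812, since the two samples are independent.
At 95% confidence z* = 1.960; margin = 1.960 × 0.01812 = 0.03552.
The difference is 0.1690 − 0.2970 = -0.1280, so the interval is -0.1280 ± 0.03552 = (-0.1635, -0.0925).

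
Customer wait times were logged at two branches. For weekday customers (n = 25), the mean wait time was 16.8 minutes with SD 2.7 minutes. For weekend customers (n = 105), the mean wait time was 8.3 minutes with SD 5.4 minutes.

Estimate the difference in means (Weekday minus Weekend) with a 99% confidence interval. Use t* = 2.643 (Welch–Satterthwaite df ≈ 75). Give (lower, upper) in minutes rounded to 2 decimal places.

(6.51, 10.49)

SE₁ = s₁/√n₁ = 2.7/√25 = 0.5400; SE₂ = 5.4/√105 = 0.5270.
Independent samples, unequal variances: SE_diff = √(SE₁² + SE₂²) = √(0.2916 + 0.277729) = 0.7545.
t* = 2.643, so margin of error = 2.643 × 0.7545 = 1.9941.
Difference in means = 16.8 − 8.3 = 8.5000.
8.5000 ± 1.9941 → (6.51, 10.49).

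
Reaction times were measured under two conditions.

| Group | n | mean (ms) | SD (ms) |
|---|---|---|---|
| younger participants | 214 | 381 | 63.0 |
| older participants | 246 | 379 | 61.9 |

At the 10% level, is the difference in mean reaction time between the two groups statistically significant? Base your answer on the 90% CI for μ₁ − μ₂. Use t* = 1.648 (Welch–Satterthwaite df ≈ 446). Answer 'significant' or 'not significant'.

SE₁ = s₁/√n₁ = 63.0/√214 = 4.3066; SE₂ = 61.9/√246 = 3.9466.
Independent samples, unequal variances: SE_diff = √(SE₁² + SE₂²) = √(18.54680356 + 15.57565156) = 5.8414.
t* = 1.648, so margin of error = 1.648 × 5.8414 = 9.6266.
Difference in means = 381 − 379 = 2.0000.
2.0000 ± 9.6266 → (-7.6266, 11.6266).
The interval (-7.6266, 11.6266) contains 0, so the difference is not significant.

not significant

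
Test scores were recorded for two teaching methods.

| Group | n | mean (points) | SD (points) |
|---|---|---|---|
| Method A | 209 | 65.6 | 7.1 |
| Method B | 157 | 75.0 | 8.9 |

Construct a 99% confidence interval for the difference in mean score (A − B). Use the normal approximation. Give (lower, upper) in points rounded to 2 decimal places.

(-11.62, -7.18)

SE₁ = s₁/√n₁ = 7.1/√209 = 0.4911; SE₂ = 8.9/√157 = 0.7103.
Independent samples, unequal variances: SE_diff = √(SE₁² + SE₂²) = √(0.24117921 + 0.50452609) = 0.8635.
z* = 2.576, so margin of error = 2.576 × 0.8635 = 2.2244.
Difference in means = 65.6 − 75.0 = -9.4000.
-9.4000 ± 2.2244 → (-11.62, -7.18).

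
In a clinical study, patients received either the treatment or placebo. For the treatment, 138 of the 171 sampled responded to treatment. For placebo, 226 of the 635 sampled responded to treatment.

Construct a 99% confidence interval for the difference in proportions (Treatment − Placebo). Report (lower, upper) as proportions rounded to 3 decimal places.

Sample proportions: 138/171 = 0.8070, 226/635 = 0.3559.
Each SE is √(p̂(1−p̂)/n): √(0.8070·0.1930/171) = 0.03018 and √(0.3559·0.6441/635) = 0.01900.
SE(p̂₁ − p̂₂) = √(SE₁² + SE₂²) = √(0.0009108324 + 0.000361) = 0.03566, since the two samples are independent.
At 99% confidence z* = 2.576; margin = 2.576 × 0.03566 = 0.09186.
The difference is 0.8070 − 0.3559 = 0.4511, so the interval is 0.4511 ± 0.09186 = (0.359, 0.543).

(0.359, 0.543)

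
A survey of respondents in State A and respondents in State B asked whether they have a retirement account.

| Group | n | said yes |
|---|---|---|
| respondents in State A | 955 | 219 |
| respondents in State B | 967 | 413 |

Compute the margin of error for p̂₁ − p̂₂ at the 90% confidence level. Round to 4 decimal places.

Sample proportions: 219/955 = 0.2293, 413/967 = 0.4271.
Each SE is √(p̂(1−p̂)/n): √(0.2293·0.7707/955) = 0.01360 and √(0.4271·0.5729/967) = 0.01591.
SE(p̂₁ − p̂₂) = √(SE₁² + SE₂²) = √(0.00018496 + 0.0002531281) = 0.02093, since the two samples are independent.
At 90% confidence z* = 1.645; margin = 1.645 × 0.02093 = 0.03443.

0.0344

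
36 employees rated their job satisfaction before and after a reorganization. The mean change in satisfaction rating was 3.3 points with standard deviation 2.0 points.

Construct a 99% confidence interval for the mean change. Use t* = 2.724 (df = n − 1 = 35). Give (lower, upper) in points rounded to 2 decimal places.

Paired design: SE = s_d/√n = 2.0/√36 = 0.3333.
t* = 2.724; margin of error = 2.724 × 0.3333 = 0.9079.
3.3 ± 0.9079 → (2.39, 4.21).

(2.39, 4.21)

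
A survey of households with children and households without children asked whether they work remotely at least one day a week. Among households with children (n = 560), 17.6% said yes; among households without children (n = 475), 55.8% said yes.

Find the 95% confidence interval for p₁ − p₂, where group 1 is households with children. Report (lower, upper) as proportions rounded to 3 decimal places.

SE₁ = √(p̂₁(1−p̂₁)/n₁) = √(0.1760·0.8240/560) = 0.01609; SE₂ = √(0.5580·0.4420/475) = 0.02279.
Independent samples: SE of the difference = √(SE₁² + SE₂²) = √(0.0002588881 + 0.0005193841) = 0.02790.
z* for 95% confidence is 1.960, so the margin of error is 1.960 × 0.02790 = 0.05468.
Point estimate p̂₁ − p̂₂ = 0.1760 − 0.5580 = -0.3820.
-0.3820 ± 0.05468 → (-0.437, -0.327).

(-0.437, -0.327)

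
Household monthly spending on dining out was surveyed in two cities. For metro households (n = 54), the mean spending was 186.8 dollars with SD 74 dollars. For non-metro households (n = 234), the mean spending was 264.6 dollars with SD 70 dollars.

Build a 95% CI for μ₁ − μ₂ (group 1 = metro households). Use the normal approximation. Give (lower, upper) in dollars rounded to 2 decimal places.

Per-group SEs: s₁/√n₁ = 74/√54 = 10.0701, s₂/√n₂ = 70/√234 = 4.5760.
Unpooled SE of the difference: √(101.40691401 + 20.939776) = 11.0610.
Margin of error = z* · SE = 1.960 × 11.0610 = 21.6796.
x̄₁ − x̄₂ = 186.8 − 264.6 = -77.8000.
CI: -77.8000 ± 21.6796 = (-99.48, -56.12).

(-99.48, -56.12)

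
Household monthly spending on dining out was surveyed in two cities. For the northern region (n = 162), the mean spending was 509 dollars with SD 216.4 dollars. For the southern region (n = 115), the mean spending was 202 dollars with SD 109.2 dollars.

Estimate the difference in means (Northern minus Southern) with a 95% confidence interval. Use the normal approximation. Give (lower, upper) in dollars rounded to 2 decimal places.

Standard errors of each mean: 216.4/√162 = 17.0020 and 109.2/√115 = 10.1830.
SE(x̄₁ − x̄₂) = √(17.0020² + 10.1830²) = 19.8182 for independent samples with unequal variances.
With z* = 1.960, the margin is 1.960 × 19.8182 = 38.8437.
x̄₁ − x̄₂ = 509 − 202 = 307.0000; the interval is 307.0000 ± 38.8437 = (268.16, 345.84).

(268.16, 345.84)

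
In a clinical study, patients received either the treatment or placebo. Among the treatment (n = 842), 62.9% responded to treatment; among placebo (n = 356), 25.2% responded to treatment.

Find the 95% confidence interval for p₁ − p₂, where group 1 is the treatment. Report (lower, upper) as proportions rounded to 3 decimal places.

Each SE is √(p̂(1−p̂)/n): √(0.6290·0.3710/842) = 0.01665 and √(0.2520·0.7480/356) = 0.02301.
SE(p̂₁ − p̂₂) = √(SE₁² + SE₂²) = √(0.0002772225 + 0.0005294601) = 0.02840, since the two samples are independent.
At 95% confidence z* = 1.960; margin = 1.960 × 0.02840 = 0.05566.
The difference is 0.6290 − 0.2520 = 0.3770, so the interval is 0.3770 ± 0.05566 = (0.321, 0.433).

(0.321, 0.433)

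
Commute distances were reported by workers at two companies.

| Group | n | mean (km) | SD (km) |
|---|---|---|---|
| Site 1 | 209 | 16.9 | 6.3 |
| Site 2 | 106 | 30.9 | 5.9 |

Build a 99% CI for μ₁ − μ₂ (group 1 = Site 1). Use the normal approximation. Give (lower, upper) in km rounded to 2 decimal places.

Per-group SEs: s₁/√n₁ = 6.3/√209 = 0.4358, s₂/√n₂ = 5.9/√106 = 0.5731.
Unpooled SE of the difference: √(0.18992164 + 0.32844361) = 0.7200.
Margin of error = z* · SE = 2.576 × 0.7200 = 1.8547.
x̄₁ − x̄₂ = 16.9 − 30.9 = -14.0000.
CI: -14.0000 ± 1.8547 = (-15.85, -12.15).

(-15.85, -12.15)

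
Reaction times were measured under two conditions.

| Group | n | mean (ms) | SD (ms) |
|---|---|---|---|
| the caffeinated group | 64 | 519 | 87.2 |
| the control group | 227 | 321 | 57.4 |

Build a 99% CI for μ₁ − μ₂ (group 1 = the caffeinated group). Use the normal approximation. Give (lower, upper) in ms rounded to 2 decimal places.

(168.26, 227.74)

Per-group SEs: s₁/√n₁ = 87.2/√64 = 10.9000, s₂/√n₂ = 57.4/√227 = 3.8098.
Unpooled SE of the difference: √(118.81 + 14.51457604) = 11.5466.
Margin of error = z* · SE = 2.576 × 11.5466 = 29.7440.
x̄₁ − x̄₂ = 519 − 321 = 198.0000.
CI: 198.0000 ± 29.7440 = (168.26, 227.74).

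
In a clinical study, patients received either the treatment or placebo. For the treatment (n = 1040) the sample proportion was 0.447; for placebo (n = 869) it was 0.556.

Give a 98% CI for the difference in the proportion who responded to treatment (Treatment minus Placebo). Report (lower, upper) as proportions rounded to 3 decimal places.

(-0.162, -0.056)

SE₁ = √(p̂₁(1−p̂₁)/n₁) = √(0.4470·0.5530/1040) = 0.01542; SE₂ = √(0.5560·0.4440/869) = 0.01685.
Independent samples: SE of the difference = √(SE₁² + SE₂²) = √(0.0002377764 + 0.0002839225) = 0.02284.
z* for 98% confidence is 2.326, so the margin of error is 2.326 × 0.02284 = 0.05313.
Point estimate p̂₁ − p̂₂ = 0.4470 − 0.5560 = -0.1090.
-0.1090 ± 0.05313 → (-0.162, -0.056).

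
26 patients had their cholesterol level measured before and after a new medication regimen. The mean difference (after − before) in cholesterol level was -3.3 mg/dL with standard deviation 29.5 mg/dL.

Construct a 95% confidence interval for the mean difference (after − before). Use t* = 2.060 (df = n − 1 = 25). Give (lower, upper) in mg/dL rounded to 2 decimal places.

(-15.22, 8.62)

Paired design: SE = s_d/√n = 29.5/√26 = 5.7854.
t* = 2.060; margin of error = 2.060 × 5.7854 = 11.9179.
-3.3 ± 11.9179 → (-15.22, 8.62).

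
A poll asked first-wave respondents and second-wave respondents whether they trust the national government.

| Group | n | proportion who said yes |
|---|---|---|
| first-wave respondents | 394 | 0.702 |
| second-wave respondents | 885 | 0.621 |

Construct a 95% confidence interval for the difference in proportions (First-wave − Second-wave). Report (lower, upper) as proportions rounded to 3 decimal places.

(0.026, 0.136)

SE₁ = √(p̂₁(1−p̂₁)/n₁) = √(0.7020·0.2980/394) = 0.02304; SE₂ = √(0.6210·0.3790/885) = 0.01631.
Independent samples: SE of the difference = √(SE₁² + SE₂²) = √(0.0005308416 + 0.0002660161) = 0.02823.
z* for 95% confidence is 1.960, so the margin of error is 1.960 × 0.02823 = 0.05533.
Point estimate p̂₁ − p̂₂ = 0.7020 − 0.6210 = 0.0810.
0.0810 ± 0.05533 → (0.026, 0.136).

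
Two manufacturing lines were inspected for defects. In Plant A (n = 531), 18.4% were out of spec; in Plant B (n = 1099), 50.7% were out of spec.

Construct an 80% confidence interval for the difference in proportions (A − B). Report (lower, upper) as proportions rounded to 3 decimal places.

(-0.352, -0.294)

SE₁ = √(p̂₁(1−p̂₁)/n₁) = √(0.1840·0.8160/531) = 0.01682; SE₂ = √(0.5070·0.4930/1099) = 0.01508.
Independent samples: SE of the difference = √(SE₁² + SE₂²) = √(0.0002829124 + 0.0002274064) = 0.02259.
z* for 80% confidence is 1.282, so the margin of error is 1.282 × 0.02259 = 0.02896.
Point estimate p̂₁ − p̂₂ = 0.1840 − 0.5070 = -0.3230.
-0.3230 ± 0.02896 → (-0.352, -0.294).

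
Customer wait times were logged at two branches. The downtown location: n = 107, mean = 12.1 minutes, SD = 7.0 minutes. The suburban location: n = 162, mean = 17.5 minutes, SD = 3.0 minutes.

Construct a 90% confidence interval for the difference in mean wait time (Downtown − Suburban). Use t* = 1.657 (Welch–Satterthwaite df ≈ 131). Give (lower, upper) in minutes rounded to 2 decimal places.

(-6.59, -4.21)

Per-group SEs: s₁/√n₁ = 7.0/√107 = 0.6767, s₂/√n₂ = 3.0/√162 = 0.2357.
Unpooled SE of the difference: √(0.45792289 + 0.05555449) = 0.7166.
Margin of error = t* · SE = 1.657 × 0.7166 = 1.1874.
x̄₁ − x̄₂ = 12.1 − 17.5 = -5.4000.
CI: -5.4000 ± 1.1874 = (-6.59, -4.21).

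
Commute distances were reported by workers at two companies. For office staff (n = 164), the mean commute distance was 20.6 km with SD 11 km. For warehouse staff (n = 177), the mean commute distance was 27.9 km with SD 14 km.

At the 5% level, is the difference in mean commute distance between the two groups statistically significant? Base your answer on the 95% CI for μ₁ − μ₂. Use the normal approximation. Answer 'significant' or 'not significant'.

significant

SE₁ = s₁/√n₁ = 11/√164 = 0.8590; SE₂ = 14/√177 = 1.0523.
Independent samples, unequal variances: SE_diff = √(SE₁² + SE₂²) = √(0.737881 + 1.10733529) = 1.3584.
z* = 1.960, so margin of error = 1.960 × 1.3584 = 2.6625.
Difference in means = 20.6 − 27.9 = -7.3000.
-7.3000 ± 2.6625 → (-9.9625, -4.6375).
The interval (-9.9625, -4.6375) does not contain 0, so the difference is significant.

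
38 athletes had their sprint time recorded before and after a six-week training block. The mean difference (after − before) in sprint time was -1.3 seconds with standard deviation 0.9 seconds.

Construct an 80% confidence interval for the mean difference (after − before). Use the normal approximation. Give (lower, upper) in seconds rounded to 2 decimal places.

(-1.49, -1.11)

This is a matched-pairs design, so SE = s_d/√n = 0.9/√38 = 0.1460.
Margin = 1.282 × 0.1460 = 0.1872; the interval is -1.3 ± 0.1872 = (-1.49, -1.11).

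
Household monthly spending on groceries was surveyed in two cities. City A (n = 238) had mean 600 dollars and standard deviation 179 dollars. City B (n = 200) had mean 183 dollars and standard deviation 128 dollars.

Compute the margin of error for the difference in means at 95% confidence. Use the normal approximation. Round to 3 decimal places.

28.842

Standard errors of each mean: 179/√238 = 11.6028 and 128/√200 = 9.0510.
SE(x̄₁ − x̄₂) = √(11.6028² + 9.0510²) = 14.7155 for independent samples with unequal variances.
With z* = 1.960, the margin is 1.960 × 14.7155 = 28.8424.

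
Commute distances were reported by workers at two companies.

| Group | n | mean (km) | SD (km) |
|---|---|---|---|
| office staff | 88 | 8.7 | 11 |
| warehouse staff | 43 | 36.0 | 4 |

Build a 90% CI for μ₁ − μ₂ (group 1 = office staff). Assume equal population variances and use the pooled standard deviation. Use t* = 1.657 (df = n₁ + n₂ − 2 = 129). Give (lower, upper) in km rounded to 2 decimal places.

s_p = √[((n₁−1)s₁² + (n₂−1)s₂²)/(n₁+n₂−2)] = √[(87·11² + 42·4²)/129] = 9.3174.
SE = 9.3174·√(1/88 + 1/43) = 1.7336.
With t* = 1.657, margin = 1.657 × 1.7336 = 2.8726.
x̄₁ − x̄₂ = 8.7 − 36.0 = -27.3000; interval -27.3000 ± 2.8726 = (-30.17, -24.43).

(-30.17, -24.43)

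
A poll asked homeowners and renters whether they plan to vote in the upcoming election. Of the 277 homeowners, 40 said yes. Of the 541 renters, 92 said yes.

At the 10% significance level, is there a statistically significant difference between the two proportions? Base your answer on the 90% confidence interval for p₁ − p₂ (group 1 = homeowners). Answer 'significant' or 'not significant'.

Sample proportions: 40/277 = 0.1444, 92/541 = 0.1701.
Each SE is √(p̂(1−p̂)/n): √(0.1444·0.8556/277) = 0.02112 and √(0.1701·0.8299/541) = 0.01615.
SE(p̂₁ − p̂₂) = √(SE₁² + SE₂²) = √(0.0004460544 + 0.0002608225) = 0.02659, since the two samples are independent.
At 90% confidence z* = 1.645; margin = 1.645 × 0.02659 = 0.04374.
The difference is 0.1444 − 0.1701 = -0.0257, so the interval is -0.0257 ± 0.04374 = (-0.06944, 0.01804).
The interval (-0.06944, 0.01804) contains 0, so the difference is not significant.

not significant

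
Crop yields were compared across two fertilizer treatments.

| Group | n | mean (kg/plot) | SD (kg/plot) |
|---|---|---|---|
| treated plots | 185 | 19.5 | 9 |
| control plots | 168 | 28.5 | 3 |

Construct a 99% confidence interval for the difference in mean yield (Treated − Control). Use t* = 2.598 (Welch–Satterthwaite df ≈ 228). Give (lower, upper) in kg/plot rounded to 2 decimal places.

SE₁ = s₁/√n₁ = 9/√185 = 0.6617; SE₂ = 3/√168 = 0.2315.
Independent samples, unequal variances: SE_diff = √(SE₁² + SE₂²) = √(0.43784689 + 0.05359225) = 0.7010.
t* = 2.598, so margin of error = 2.598 × 0.7010 = 1.8212.
Difference in means = 19.5 − 28.5 = -9.0000.
-9.0000 ± 1.8212 → (-10.82, -7.18).

(-10.82, -7.18)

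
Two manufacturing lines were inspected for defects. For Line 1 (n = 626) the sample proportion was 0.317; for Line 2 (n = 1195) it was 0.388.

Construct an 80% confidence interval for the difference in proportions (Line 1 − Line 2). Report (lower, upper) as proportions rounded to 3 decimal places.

SE₁ = √(p̂₁(1−p̂₁)/n₁) = √(0.3170·0.6830/626) = 0.01860; SE₂ = √(0.3880·0.6120/1195) = 0.01410.
Independent samples: SE of the difference = √(SE₁² + SE₂²) = √(0.00034596 + 0.00019881) = 0.02334.
z* for 80% confidence is 1.282, so the margin of error is 1.282 × 0.02334 = 0.02992.
Point estimate p̂₁ − p̂₂ = 0.3170 − 0.3880 = -0.0710.
-0.0710 ± 0.02992 → (-0.101, -0.041).

(-0.101, -0.041)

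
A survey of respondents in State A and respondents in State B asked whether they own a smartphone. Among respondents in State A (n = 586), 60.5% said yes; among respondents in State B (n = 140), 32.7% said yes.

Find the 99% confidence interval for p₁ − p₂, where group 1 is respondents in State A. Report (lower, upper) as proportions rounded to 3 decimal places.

(0.163, 0.393)

SE₁ = √(p̂₁(1−p̂₁)/n₁) = √(0.6050·0.3950/586) = 0.02019; SE₂ = √(0.3270·0.6730/140) = 0.03965.
Independent samples: SE of the difference = √(SE₁² + SE₂²) = √(0.0004076361 + 0.0015721225) = 0.04449.
z* for 99% confidence is 2.576, so the margin of error is 2.576 × 0.04449 = 0.11461.
Point estimate p̂₁ − p̂₂ = 0.6050 − 0.3270 = 0.2780.
0.2780 ± 0.11461 → (0.163, 0.393).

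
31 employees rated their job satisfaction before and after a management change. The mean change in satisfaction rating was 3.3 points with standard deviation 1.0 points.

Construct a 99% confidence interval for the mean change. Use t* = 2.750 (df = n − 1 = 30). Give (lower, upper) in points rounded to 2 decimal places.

(2.81, 3.79)

This is a matched-pairs design, so SE = s_d/√n = 1.0/√31 = 0.1796.
Margin = 2.750 × 0.1796 = 0.4939; the interval is 3.3 ± 0.4939 = (2.81, 3.79).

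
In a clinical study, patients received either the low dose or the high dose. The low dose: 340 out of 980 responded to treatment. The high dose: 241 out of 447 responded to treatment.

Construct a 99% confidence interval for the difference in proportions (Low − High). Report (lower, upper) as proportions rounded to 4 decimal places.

First, p̂₁ = 340/980 = 0.3469; p̂₂ = 241/447 = 0.5391.
The two standard errors are √(0.3469×0.6531/980) = 0.01520 and √(0.5391×0.4609/447) = 0.02358.
Because the samples are independent, SE_diff = √(0.01520² + 0.02358²) = 0.02805.
Using z* = 2.576 for 99%, ME = 2.576 × 0.02805 = 0.07226.
p̂₁ − p̂₂ = -0.1922; interval -0.1922 ± 0.07226 gives (-0.2645, -0.1199).

(-0.2645, -0.1199)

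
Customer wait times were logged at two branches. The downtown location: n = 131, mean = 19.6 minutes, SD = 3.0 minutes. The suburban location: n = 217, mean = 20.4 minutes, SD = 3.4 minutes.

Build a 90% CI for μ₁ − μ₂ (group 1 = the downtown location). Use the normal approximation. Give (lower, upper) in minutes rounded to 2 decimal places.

SE₁ = s₁/√n₁ = 3.0/√131 = 0.2621; SE₂ = 3.4/√217 = 0.2308.
Independent samples, unequal variances: SE_diff = √(SE₁² + SE₂²) = √(0.06869641 + 0.05326864) = 0.3492.
z* = 1.645, so margin of error = 1.645 × 0.3492 = 0.5744.
Difference in means = 19.6 − 20.4 = -0.8000.
-0.8000 ± 0.5744 → (-1.37, -0.23).

(-1.37, -0.23)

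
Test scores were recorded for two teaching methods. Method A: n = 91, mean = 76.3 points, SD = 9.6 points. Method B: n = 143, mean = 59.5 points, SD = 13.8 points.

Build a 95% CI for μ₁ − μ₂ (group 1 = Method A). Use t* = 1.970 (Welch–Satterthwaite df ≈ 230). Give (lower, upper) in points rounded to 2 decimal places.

Per-group SEs: s₁/√n₁ = 9.6/√91 = 1.0064, s₂/√n₂ = 13.8/√143 = 1.1540.
Unpooled SE of the difference: √(1.01284096 + 1.331716) = 1.5312.
Margin of error = t* · SE = 1.970 × 1.5312 = 3.0165.
x̄₁ − x̄₂ = 76.3 − 59.5 = 16.8000.
CI: 16.8000 ± 3.0165 = (13.78, 19.82).

(13.78, 19.82)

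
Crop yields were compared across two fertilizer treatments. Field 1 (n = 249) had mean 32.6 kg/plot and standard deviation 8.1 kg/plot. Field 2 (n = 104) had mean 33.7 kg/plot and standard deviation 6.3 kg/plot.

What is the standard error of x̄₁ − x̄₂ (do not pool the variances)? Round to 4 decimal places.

0.8032

Standard errors of each mean: 8.1/√249 = 0.5133 and 6.3/√104 = 0.6178.
SE(x̄₁ − x̄₂) = √(0.5133² + 0.6178²) = 0.8032 for independent samples with unequal variances.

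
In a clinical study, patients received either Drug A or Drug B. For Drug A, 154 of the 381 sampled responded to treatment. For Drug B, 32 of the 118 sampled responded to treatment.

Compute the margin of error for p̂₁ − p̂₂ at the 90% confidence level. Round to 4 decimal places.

p̂₁ = 154/381 = 0.4042 and p̂₂ = 32/118 = 0.2712.
SE₁ = √(p̂₁(1−p̂₁)/n₁) = √(0.4042·0.5958/381) = 0.02514; SE₂ = √(0.2712·0.7288/118) = 0.04093.
Independent samples: SE of the difference = √(SE₁² + SE₂²) = √(0.0006320196 + 0.0016752649) = 0.04803.
z* for 90% confidence is 1.645, so the margin of error is 1.645 × 0.04803 = 0.07901.

0.0790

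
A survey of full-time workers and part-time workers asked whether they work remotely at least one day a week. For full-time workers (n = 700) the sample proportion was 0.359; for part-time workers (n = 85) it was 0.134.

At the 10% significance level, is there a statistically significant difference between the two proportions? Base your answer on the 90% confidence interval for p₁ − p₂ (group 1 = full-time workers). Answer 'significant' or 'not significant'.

SE₁ = √(p̂₁(1−p̂₁)/n₁) = √(0.3590·0.6410/700) = 0.01813; SE₂ = √(0.1340·0.8660/85) = 0.03695.
Independent samples: SE of the difference = √(SE₁² + SE₂²) = √(0.0003286969 + 0.0013653025) = 0.04116.
z* for 90% confidence is 1.645, so the margin of error is 1.645 × 0.04116 = 0.06771.
Point estimate p̂₁ − p̂₂ = 0.3590 − 0.1340 = 0.2250.
0.2250 ± 0.06771 → (0.15729, 0.29271).
The interval (0.15729, 0.29271) does not contain 0, so the difference is significant.

significant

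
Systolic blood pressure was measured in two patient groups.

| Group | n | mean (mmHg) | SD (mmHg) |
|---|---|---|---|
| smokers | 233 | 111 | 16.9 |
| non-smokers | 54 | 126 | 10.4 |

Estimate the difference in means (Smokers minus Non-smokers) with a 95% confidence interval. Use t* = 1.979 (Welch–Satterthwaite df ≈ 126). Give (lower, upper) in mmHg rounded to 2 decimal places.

(-18.56, -11.44)

SE₁ = s₁/√n₁ = 16.9/√233 = 1.1072; SE₂ = 10.4/√54 = 1.4153.
Independent samples, unequal variances: SE_diff = √(SE₁² + SE₂²) = √(1.22589184 + 2.00307409) = 1.7969.
t* = 1.979, so margin of error = 1.979 × 1.7969 = 3.5561.
Difference in means = 111 − 126 = -15.0000.
-15.0000 ± 3.5561 → (-18.56, -11.44).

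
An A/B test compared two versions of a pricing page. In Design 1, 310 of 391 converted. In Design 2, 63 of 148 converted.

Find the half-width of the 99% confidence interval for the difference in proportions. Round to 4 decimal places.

First, p̂₁ = 310/391 = 0.7928; p̂₂ = 63/148 = 0.4257.
The two standard errors are √(0.7928×0.2072/391) = 0.02050 and √(0.4257×0.5743/148) = 0.04064.
Because the samples are independent, SE_diff = √(0.02050² + 0.04064²) = 0.04552.
Using z* = 2.576 for 99%, ME = 2.576 × 0.04552 = 0.11726.

0.1173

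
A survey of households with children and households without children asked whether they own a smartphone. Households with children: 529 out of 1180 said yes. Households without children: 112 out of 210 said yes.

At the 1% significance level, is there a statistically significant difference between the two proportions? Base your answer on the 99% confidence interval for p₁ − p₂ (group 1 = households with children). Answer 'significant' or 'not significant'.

p̂₁ = 529/1180 = 0.4483 and p̂₂ = 112/210 = 0.5333.
SE₁ = √(p̂₁(1−p̂₁)/n₁) = √(0.4483·0.5517/1180) = 0.01448; SE₂ = √(0.5333·0.4667/210) = 0.03443.
Independent samples: SE of the difference = √(SE₁² + SE₂²) = √(0.0002096704 + 0.0011854249) = 0.03735.
z* for 99% confidence is 2.576, so the margin of error is 2.576 × 0.03735 = 0.09621.
Point estimate p̂₁ − p̂₂ = 0.4483 − 0.5333 = -0.0850.
-0.0850 ± 0.09621 → (-0.18121, 0.01121).
The interval (-0.18121, 0.01121) contains 0, so the difference is not significant.

not significant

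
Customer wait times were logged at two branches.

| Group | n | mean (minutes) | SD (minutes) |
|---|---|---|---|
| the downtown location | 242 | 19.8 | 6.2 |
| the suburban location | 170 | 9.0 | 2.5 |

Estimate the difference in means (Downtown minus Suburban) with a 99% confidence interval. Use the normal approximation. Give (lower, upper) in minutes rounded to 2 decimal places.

Per-group SEs: s₁/√n₁ = 6.2/√242 = 0.3986, s₂/√n₂ = 2.5/√170 = 0.1917.
Unpooled SE of the difference: √(0.15888196 + 0.03674889) = 0.4423.
Margin of error = z* · SE = 2.576 × 0.4423 = 1.1394.
x̄₁ − x̄₂ = 19.8 − 9.0 = 10.8000.
CI: 10.8000 ± 1.1394 = (9.66, 11.94).

(9.66, 11.94)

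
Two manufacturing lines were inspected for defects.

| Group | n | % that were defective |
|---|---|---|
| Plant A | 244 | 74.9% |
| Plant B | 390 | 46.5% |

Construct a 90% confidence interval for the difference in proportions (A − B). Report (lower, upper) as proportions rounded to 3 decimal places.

(0.222, 0.346)

SE₁ = √(p̂₁(1−p̂₁)/n₁) = √(0.7490·0.2510/244) = 0.02776; SE₂ = √(0.4650·0.5350/390) = 0.02526.
Independent samples: SE of the difference = √(SE₁² + SE₂²) = √(0.0007706176 + 0.0006380676) = 0.03753.
z* for 90% confidence is 1.645, so the margin of error is 1.645 × 0.03753 = 0.06174.
Point estimate p̂₁ − p̂₂ = 0.7490 − 0.4650 = 0.2840.
0.2840 ± 0.06174 → (0.222, 0.346).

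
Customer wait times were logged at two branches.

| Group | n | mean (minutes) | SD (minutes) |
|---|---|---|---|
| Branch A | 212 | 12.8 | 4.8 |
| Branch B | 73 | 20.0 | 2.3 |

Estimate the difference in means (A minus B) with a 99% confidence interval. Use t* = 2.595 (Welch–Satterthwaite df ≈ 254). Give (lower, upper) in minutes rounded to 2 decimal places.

Per-group SEs: s₁/√n₁ = 4.8/√212 = 0.3297, s₂/√n₂ = 2.3/√73 = 0.2692.
Unpooled SE of the difference: √(0.10870209 + 0.07246864) = 0.4256.
Margin of error = t* · SE = 2.595 × 0.4256 = 1.1044.
x̄₁ − x̄₂ = 12.8 − 20.0 = -7.2000.
CI: -7.2000 ± 1.1044 = (-8.30, -6.10).

(-8.30, -6.10)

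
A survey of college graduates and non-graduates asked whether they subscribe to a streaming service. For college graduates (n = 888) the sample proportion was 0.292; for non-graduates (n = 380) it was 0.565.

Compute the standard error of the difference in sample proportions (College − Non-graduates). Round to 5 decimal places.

Each SE is √(p̂(1−p̂)/n): √(0.2920·0.7080/888) = 0.01526 and √(0.5650·0.4350/380) = 0.02543.
SE(p̂₁ − p̂₂) = √(SE₁² + SE₂²) = √(0.0002328676 + 0.0006466849) = 0.02966, since the two samples are independent.

0.02966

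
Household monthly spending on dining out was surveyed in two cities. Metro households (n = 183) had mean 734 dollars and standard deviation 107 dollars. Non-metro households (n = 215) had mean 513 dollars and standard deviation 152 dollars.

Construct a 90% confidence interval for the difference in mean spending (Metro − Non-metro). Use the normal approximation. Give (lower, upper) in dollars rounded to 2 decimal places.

(199.55, 242.45)

Standard errors of each mean: 107/√183 = 7.9097 and 152/√215 = 10.3663.
SE(x̄₁ − x̄₂) = √(7.9097² + 10.3663²) = 13.0393 for independent samples with unequal variances.
With z* = 1.645, the margin is 1.645 × 13.0393 = 21.4496.
x̄₁ − x̄₂ = 734 − 513 = 221.0000; the interval is 221.0000 ± 21.4496 = (199.55, 242.45).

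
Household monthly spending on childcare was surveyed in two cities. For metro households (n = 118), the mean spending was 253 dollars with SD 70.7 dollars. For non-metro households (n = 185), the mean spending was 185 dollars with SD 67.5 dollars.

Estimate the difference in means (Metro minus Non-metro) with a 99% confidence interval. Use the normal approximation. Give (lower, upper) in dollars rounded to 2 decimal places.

(46.92, 89.08)

SE₁ = s₁/√n₁ = 70.7/√118 = 6.5085; SE₂ = 67.5/√185 = 4.9627.
Independent samples, unequal variances: SE_diff = √(SE₁² + SE₂²) = √(42.36057225 + 24.62839129) = 8.1847.
z* = 2.576, so margin of error = 2.576 × 8.1847 = 21.0838.
Difference in means = 253 − 185 = 68.0000.
68.0000 ± 21.0838 → (46.92, 89.08).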